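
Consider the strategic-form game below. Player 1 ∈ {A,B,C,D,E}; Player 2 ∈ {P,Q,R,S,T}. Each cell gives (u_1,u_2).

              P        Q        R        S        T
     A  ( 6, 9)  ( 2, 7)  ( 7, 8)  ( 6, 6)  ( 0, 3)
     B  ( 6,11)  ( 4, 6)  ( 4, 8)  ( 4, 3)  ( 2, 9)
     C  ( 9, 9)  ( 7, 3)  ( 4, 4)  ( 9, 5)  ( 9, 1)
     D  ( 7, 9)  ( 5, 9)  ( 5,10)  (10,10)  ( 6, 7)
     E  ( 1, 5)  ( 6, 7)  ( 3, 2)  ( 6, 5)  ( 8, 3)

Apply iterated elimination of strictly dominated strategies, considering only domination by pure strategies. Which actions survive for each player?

P1 drop B (D beats it: P:7>6 Q:5>4 R:5>4 S:10>4 T:6>2)
P1 drop E (C beats it: P:9>1 Q:7>6 R:4>3 S:9>6 T:9>8)
P2 drop Q (R beats it: A:8>7 C:4>3 D:10>9)
P2 drop T (P beats it: A:9>3 C:9>1 D:9>7)
P1→{A,C,D} P2→{P,R,S}

Survivors P1:{A,C,D} P2:{P,R,S}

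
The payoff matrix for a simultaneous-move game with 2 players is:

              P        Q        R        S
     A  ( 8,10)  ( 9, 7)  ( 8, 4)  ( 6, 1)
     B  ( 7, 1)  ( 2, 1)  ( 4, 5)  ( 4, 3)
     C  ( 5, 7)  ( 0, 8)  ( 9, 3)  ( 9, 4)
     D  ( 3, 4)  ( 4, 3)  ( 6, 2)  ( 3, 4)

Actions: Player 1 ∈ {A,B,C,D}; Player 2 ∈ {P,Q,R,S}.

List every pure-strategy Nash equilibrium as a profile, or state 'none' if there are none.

PSNE = {(A,P)}

(A,P): NE
(A,Q): not NE [P2→P gives 10>7]
(A,R): not NE [P1→C gives 9>8; P2→P gives 10>4]
(A,S): not NE [P1→C gives 9>6; P2→P gives 10>1]
(B,P): not NE [P1→A gives 8>7; P2→R gives 5>1]
(B,Q): not NE [P1→A gives 9>2; P2→R gives 5>1]
(B,R): not NE [P1→C gives 9>4]
(B,S): not NE [P1→C gives 9>4; P2→R gives 5>3]
(C,P): not NE [P1→A gives 8>5; P2→Q gives 8>7]
(C,Q): not NE [P1→A gives 9>0]
(C,R): not NE [P2→Q gives 8>3]
(C,S): not NE [P2→Q gives 8>4]
(D,P): not NE [P1→A gives 8>3]
(D,Q): not NE [P1→A gives 9>4; P2→S gives 4>3]
(D,R): not NE [P1→C gives 9>6; P2→S gives 4>2]
(D,S): not NE [P1→C gives 9>3]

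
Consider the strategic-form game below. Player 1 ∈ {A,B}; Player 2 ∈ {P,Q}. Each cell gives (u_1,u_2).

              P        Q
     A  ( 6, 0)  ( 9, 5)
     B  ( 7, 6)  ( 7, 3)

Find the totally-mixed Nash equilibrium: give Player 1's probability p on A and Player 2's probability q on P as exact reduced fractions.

P1 indiff ⇒ q·6+(1-q)·9 = q·7+(1-q)·7 ⇒ q(-1) = (1-q)(-2) ⇒ q = 2/3
P2 indiff ⇒ p·0+(1-p)·6 = p·5+(1-p)·3 ⇒ p(-5) = (1-p)(-3) ⇒ p = 3/8

P1 mixes 3/8 on A; P2 mixes 2/3 on P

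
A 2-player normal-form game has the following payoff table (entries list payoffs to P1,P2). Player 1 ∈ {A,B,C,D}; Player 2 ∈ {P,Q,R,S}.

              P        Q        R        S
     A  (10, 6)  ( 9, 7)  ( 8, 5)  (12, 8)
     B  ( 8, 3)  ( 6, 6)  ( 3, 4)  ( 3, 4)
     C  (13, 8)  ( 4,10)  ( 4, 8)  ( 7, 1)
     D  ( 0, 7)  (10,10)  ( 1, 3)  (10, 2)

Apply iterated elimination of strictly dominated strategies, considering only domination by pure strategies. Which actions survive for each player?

P1 drop B (A beats it: P:10>8 Q:9>6 R:8>3 S:12>3)
P2 drop P (Q beats it: A:7>6 C:10>8 D:10>7)
P1 drop C (A beats it: Q:9>4 R:8>4 S:12>7)
P2 drop R (Q beats it: A:7>5 D:10>3)
P1→{A,D} P2→{Q,S}

Survivors P1:{A,D} P2:{Q,S}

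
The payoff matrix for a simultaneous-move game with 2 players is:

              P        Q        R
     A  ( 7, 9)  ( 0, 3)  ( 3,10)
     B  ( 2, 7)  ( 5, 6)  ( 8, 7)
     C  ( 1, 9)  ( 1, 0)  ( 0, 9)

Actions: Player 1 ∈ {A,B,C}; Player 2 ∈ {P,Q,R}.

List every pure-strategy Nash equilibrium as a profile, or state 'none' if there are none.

(A,P): not NE [P2→R gives 10>9]
(A,Q): not NE [P1→B gives 5>0; P2→R gives 10>3]
(A,R): not NE [P1→B gives 8>3]
(B,P): not NE [P1→A gives 7>2]
(B,Q): not NE [P2→R gives 7>6]
(B,R): NE
(C,P): not NE [P1→A gives 7>1]
(C,Q): not NE [P1→B gives 5>1; P2→R gives 9>0]
(C,R): not NE [P1→B gives 8>0]

Nash profiles: (B,R)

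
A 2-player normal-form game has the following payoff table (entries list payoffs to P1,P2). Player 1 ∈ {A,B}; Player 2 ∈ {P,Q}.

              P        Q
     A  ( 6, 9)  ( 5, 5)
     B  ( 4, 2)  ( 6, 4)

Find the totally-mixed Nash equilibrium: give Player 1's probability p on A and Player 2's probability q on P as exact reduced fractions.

P1 mixes 1/3 on A; P2 mixes 1/3 on P

P1 indiff ⇒ q·6+(1-q)·5 = q·4+(1-q)·6 ⇒ q(2) = (1-q)(1) ⇒ q = 1/3
P2 indiff ⇒ p·9+(1-p)·2 = p·5+(1-p)·4 ⇒ p(4) = (1-p)(2) ⇒ p = 1/3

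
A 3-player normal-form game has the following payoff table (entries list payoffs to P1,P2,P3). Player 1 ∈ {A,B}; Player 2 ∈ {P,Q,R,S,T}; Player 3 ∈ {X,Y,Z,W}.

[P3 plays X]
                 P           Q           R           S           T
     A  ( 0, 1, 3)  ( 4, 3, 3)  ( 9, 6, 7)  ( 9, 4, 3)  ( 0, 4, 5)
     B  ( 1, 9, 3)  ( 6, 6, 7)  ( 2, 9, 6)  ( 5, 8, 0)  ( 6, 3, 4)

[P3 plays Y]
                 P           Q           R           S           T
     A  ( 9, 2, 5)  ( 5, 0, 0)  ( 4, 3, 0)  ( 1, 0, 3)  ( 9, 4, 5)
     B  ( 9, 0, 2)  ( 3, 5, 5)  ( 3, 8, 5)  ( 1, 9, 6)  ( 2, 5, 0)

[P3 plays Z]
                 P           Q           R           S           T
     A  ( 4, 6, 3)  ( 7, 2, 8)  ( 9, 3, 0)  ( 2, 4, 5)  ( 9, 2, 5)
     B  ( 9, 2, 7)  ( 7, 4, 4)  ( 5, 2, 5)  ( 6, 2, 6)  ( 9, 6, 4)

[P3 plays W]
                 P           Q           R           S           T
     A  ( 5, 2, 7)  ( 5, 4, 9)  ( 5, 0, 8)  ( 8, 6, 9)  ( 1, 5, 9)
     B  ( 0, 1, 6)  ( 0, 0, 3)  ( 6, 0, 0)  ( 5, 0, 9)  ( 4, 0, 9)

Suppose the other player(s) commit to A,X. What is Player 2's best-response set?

P2 best: {R}

u_2(P vs A,X) = 1
u_2(Q vs A,X) = 3
u_2(R vs A,X) = 6
u_2(S vs A,X) = 4
u_2(T vs A,X) = 4
max payoff 6 at {R}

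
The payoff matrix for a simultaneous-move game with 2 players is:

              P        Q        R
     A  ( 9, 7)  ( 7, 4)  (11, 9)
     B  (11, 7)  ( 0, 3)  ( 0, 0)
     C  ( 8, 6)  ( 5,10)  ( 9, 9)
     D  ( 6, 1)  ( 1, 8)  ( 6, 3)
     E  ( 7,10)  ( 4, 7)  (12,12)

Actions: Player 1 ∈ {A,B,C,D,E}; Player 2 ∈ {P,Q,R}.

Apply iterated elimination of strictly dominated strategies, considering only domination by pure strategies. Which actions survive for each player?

P1 drop C (A beats it: P:9>8 Q:7>5 R:11>9)
P1 drop D (A beats it: P:9>6 Q:7>1 R:11>6)
P2 drop Q (P beats it: A:7>4 B:7>3 E:10>7)
P1→{A,B,E} P2→{P,R}

IESDS → P1:{A,B,E} P2:{P,R}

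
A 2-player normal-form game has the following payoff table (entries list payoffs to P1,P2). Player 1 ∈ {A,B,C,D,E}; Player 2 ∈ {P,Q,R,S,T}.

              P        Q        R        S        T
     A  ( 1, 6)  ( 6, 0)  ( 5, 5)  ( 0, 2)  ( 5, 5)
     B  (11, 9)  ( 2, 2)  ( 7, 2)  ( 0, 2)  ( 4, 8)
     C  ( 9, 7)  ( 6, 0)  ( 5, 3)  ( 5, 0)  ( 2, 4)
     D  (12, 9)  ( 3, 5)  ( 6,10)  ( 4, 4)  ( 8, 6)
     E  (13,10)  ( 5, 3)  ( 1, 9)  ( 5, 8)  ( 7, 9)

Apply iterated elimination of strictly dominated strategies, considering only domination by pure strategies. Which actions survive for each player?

P2 drop Q (P beats it: A:6>0 B:9>2 C:7>0 D:9>5 E:10>3)
P1 drop A (D beats it: P:12>1 R:6>5 S:4>0 T:8>5)
P2 drop S (P beats it: B:9>2 C:7>0 D:9>4 E:10>8)
P1 drop C (B beats it: P:11>9 R:7>5 T:4>2)
P2 drop T (P beats it: B:9>8 D:9>6 E:10>9)
P1→{B,D,E} P2→{P,R}

Survivors P1:{B,D,E} P2:{P,R}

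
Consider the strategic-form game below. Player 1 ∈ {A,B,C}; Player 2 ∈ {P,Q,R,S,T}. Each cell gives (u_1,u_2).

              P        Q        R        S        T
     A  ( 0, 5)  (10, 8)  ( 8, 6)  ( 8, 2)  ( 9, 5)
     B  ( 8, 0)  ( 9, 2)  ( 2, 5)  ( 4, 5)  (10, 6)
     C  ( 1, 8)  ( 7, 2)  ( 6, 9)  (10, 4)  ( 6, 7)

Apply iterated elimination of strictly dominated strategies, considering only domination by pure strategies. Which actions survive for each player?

Remaining: P1:{A,B} P2:{Q,R,T}

P2 drop P (R beats it: A:6>5 B:5>0 C:9>8)
P2 drop S (T beats it: A:5>2 B:6>5 C:7>4)
P1 drop C (A beats it: Q:10>7 R:8>6 T:9>6)
P1→{A,B} P2→{Q,R,T}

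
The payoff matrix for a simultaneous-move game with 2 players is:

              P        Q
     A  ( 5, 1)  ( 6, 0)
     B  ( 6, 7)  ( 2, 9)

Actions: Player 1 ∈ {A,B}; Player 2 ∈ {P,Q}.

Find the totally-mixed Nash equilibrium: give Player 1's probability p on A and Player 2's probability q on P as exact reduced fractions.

P1 indiff ⇒ q·5+(1-q)·6 = q·6+(1-q)·2 ⇒ q(-1) = (1-q)(-4) ⇒ q = 4/5
P2 indiff ⇒ p·1+(1-p)·7 = p·0+(1-p)·9 ⇒ p(1) = (1-p)(2) ⇒ p = 2/3

p=2/3, q=4/5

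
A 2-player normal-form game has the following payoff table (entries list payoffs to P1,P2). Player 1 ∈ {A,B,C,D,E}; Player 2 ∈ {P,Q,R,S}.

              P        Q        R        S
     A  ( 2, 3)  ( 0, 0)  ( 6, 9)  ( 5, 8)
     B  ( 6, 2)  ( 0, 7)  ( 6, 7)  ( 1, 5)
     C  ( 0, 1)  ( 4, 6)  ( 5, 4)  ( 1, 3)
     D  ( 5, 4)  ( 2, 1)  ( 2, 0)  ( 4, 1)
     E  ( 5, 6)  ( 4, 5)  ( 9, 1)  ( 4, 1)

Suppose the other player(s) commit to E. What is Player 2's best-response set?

u_2(P vs E) = 6
u_2(Q vs E) = 5
u_2(R vs E) = 1
u_2(S vs E) = 1
max payoff 6 at {P}

P2 best: {P}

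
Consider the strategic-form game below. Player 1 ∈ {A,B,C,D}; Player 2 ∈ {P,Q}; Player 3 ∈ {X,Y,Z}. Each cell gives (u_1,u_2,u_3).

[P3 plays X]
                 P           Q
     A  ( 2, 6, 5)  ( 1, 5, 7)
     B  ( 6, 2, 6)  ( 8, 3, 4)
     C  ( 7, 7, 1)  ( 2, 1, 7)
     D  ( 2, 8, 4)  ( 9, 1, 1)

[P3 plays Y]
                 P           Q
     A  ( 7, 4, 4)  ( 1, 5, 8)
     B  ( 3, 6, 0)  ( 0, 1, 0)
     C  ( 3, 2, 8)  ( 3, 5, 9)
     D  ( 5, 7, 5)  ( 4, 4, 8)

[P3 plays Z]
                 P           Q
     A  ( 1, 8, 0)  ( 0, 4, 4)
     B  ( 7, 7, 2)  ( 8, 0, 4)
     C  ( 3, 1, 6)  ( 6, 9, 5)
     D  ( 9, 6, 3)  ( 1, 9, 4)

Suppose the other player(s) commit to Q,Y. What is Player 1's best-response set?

BR_1 = {D}

u_1(A vs Q,Y) = 1
u_1(B vs Q,Y) = 0
u_1(C vs Q,Y) = 3
u_1(D vs Q,Y) = 4
max payoff 4 at {D}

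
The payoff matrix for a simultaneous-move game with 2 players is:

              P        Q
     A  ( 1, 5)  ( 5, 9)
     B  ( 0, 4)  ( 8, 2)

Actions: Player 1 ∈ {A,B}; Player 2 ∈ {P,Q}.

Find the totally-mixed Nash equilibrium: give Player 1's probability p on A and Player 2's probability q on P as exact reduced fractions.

P1 indiff ⇒ q·1+(1-q)·5 = q·0+(1-q)·8 ⇒ q(1) = (1-q)(3) ⇒ q = 3/4
P2 indiff ⇒ p·5+(1-p)·4 = p·9+(1-p)·2 ⇒ p(-4) = (1-p)(-2) ⇒ p = 1/3

(p,q) = (1/3, 3/4)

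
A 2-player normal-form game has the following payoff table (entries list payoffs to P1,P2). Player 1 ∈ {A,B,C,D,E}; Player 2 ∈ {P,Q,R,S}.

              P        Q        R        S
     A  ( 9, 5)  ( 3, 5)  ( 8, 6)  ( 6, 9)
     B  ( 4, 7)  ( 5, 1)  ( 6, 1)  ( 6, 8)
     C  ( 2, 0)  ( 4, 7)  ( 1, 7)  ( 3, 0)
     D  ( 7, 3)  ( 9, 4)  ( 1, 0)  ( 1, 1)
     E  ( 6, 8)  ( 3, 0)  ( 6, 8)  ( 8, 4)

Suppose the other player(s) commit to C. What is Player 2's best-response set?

u_2(P vs C) = 0
u_2(Q vs C) = 7
u_2(R vs C) = 7
u_2(S vs C) = 0
max payoff 7 at {Q,R}

argmax u_2 = {Q,R}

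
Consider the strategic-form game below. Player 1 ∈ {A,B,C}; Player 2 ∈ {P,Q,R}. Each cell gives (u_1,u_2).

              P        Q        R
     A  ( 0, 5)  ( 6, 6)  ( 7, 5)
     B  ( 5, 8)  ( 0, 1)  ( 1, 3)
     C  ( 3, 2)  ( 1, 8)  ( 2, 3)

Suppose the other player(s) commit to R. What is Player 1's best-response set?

argmax u_1 = {A}

u_1(A vs R) = 7
u_1(B vs R) = 1
u_1(C vs R) = 2
max payoff 7 at {A}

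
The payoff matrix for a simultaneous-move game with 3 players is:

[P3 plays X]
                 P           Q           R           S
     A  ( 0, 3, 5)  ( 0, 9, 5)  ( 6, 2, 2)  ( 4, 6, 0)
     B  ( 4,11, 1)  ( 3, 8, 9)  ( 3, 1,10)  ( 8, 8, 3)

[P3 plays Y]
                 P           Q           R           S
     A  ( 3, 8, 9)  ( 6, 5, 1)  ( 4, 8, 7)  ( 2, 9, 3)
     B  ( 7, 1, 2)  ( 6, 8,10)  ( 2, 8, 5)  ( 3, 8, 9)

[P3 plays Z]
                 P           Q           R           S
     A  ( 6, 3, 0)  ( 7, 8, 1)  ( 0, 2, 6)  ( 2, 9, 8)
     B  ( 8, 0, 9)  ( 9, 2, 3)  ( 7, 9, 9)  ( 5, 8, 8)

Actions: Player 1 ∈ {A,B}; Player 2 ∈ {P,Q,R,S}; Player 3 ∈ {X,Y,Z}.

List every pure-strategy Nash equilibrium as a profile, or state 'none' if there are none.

PSNE = {(B,Q,Y), (B,S,Y)}

(A,P,X): not NE [P1→B gives 4>0; P2→Q gives 9>3; P3→Y gives 9>5]
(A,P,Y): not NE [P1→B gives 7>3; P2→S gives 9>8]
(A,P,Z): not NE [P1→B gives 8>6; P2→S gives 9>3; P3→Y gives 9>0]
(A,Q,X): not NE [P1→B gives 3>0]
(A,Q,Y): not NE [P2→S gives 9>5; P3→X gives 5>1]
(A,Q,Z): not NE [P1→B gives 9>7; P2→S gives 9>8; P3→X gives 5>1]
(A,R,X): not NE [P2→Q gives 9>2; P3→Y gives 7>2]
(A,R,Y): not NE [P2→S gives 9>8]
(A,R,Z): not NE [P1→B gives 7>0; P2→S gives 9>2; P3→Y gives 7>6]
(A,S,X): not NE [P1→B gives 8>4; P2→Q gives 9>6; P3→Z gives 8>0]
(A,S,Y): not NE [P1→B gives 3>2; P3→Z gives 8>3]
(A,S,Z): not NE [P1→B gives 5>2]
(B,P,X): not NE [P3→Z gives 9>1]
(B,P,Y): not NE [P2→S gives 8>1; P3→Z gives 9>2]
(B,P,Z): not NE [P2→R gives 9>0]
(B,Q,X): not NE [P2→P gives 11>8; P3→Y gives 10>9]
(B,Q,Y): NE
(B,Q,Z): not NE [P2→R gives 9>2; P3→Y gives 10>3]
(B,R,X): not NE [P1→A gives 6>3; P2→P gives 11>1]
(B,R,Y): not NE [P1→A gives 4>2; P3→X gives 10>5]
(B,R,Z): not NE [P3→X gives 10>9]
(B,S,X): not NE [P2→P gives 11>8; P3→Y gives 9>3]
(B,S,Y): NE
(B,S,Z): not NE [P2→R gives 9>8; P3→Y gives 9>8]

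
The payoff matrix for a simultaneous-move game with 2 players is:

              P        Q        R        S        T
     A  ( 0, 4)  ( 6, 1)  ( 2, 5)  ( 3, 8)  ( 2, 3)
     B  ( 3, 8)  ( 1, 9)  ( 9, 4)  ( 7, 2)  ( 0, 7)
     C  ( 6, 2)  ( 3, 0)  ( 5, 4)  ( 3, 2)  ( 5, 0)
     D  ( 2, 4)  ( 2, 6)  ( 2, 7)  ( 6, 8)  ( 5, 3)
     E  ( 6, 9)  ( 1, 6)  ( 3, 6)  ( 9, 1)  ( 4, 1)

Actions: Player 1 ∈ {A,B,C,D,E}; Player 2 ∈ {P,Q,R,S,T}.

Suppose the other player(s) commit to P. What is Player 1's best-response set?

BR_1 = {C,E}

u_1(A vs P) = 0
u_1(B vs P) = 3
u_1(C vs P) = 6
u_1(D vs P) = 2
u_1(E vs P) = 6
max payoff 6 at {C,E}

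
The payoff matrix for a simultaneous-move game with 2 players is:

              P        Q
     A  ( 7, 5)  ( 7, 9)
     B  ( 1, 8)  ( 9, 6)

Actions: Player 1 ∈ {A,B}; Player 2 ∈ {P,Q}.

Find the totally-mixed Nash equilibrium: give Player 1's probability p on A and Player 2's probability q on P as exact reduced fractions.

P1 indiff ⇒ q·7+(1-q)·7 = q·1+(1-q)·9 ⇒ q(6) = (1-q)(2) ⇒ q = 1/4
P2 indiff ⇒ p·5+(1-p)·8 = p·9+(1-p)·6 ⇒ p(-4) = (1-p)(-2) ⇒ p = 1/3

(p,q) = (1/3, 1/4)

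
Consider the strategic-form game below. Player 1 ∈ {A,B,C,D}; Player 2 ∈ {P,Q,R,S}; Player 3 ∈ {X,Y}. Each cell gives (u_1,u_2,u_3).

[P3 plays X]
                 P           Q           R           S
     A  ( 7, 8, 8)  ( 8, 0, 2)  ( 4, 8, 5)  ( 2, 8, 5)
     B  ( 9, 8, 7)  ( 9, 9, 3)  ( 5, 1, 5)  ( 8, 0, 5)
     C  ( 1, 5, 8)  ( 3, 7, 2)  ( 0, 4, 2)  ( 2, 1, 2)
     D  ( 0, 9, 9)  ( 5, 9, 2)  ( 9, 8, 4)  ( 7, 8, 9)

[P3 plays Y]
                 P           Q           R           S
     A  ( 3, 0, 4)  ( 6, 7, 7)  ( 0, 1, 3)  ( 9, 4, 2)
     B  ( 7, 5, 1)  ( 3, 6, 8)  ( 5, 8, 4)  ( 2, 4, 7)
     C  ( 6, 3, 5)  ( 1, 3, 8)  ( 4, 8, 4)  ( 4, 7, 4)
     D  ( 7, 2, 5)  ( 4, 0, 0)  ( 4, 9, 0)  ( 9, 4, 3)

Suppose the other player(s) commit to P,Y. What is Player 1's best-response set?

BR_1 = {B,D}

u_1(A vs P,Y) = 3
u_1(B vs P,Y) = 7
u_1(C vs P,Y) = 6
u_1(D vs P,Y) = 7
max payoff 7 at {B,D}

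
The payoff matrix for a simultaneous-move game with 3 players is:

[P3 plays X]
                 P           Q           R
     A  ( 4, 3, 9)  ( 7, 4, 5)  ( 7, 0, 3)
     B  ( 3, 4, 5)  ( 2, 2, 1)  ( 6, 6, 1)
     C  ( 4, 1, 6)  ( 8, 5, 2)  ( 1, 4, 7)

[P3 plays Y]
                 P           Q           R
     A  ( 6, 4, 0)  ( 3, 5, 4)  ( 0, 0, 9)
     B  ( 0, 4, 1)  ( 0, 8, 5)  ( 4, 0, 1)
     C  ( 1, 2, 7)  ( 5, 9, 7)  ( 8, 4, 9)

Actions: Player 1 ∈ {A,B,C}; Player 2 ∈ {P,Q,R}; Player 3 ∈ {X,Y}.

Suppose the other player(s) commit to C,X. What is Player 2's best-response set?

u_2(P vs C,X) = 1
u_2(Q vs C,X) = 5
u_2(R vs C,X) = 4
max payoff 5 at {Q}

argmax u_2 = {Q}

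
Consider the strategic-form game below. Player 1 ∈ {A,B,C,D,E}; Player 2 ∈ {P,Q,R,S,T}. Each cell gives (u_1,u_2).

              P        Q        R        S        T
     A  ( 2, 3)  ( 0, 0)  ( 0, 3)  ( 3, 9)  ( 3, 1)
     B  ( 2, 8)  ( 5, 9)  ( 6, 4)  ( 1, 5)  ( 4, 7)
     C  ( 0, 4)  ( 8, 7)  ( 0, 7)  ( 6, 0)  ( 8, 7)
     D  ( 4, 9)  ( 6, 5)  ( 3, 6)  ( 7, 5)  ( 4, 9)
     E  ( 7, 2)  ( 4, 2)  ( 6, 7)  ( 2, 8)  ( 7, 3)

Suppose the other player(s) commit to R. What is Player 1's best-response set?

P1 best: {B,E}

u_1(A vs R) = 0
u_1(B vs R) = 6
u_1(C vs R) = 0
u_1(D vs R) = 3
u_1(E vs R) = 6
max payoff 6 at {B,E}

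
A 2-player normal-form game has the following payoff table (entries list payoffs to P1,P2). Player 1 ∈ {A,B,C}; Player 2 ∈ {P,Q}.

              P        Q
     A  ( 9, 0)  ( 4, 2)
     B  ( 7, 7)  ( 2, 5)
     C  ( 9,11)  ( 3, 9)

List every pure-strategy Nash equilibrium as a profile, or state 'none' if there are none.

NE set: (A,Q), (C,P)

(A,P): not NE [P2→Q gives 2>0]
(A,Q): NE
(B,P): not NE [P1→C gives 9>7]
(B,Q): not NE [P1→A gives 4>2; P2→P gives 7>5]
(C,P): NE
(C,Q): not NE [P1→A gives 4>3; P2→P gives 11>9]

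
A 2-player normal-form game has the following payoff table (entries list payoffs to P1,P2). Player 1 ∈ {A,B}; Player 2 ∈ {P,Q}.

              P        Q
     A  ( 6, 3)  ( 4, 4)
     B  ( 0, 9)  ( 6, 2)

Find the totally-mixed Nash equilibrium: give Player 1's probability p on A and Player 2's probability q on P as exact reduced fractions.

(p,q) = (7/8, 1/4)

P1 indiff ⇒ q·6+(1-q)·4 = q·0+(1-q)·6 ⇒ q(6) = (1-q)(2) ⇒ q = 1/4
P2 indiff ⇒ p·3+(1-p)·9 = p·4+(1-p)·2 ⇒ p(-1) = (1-p)(-7) ⇒ p = 7/8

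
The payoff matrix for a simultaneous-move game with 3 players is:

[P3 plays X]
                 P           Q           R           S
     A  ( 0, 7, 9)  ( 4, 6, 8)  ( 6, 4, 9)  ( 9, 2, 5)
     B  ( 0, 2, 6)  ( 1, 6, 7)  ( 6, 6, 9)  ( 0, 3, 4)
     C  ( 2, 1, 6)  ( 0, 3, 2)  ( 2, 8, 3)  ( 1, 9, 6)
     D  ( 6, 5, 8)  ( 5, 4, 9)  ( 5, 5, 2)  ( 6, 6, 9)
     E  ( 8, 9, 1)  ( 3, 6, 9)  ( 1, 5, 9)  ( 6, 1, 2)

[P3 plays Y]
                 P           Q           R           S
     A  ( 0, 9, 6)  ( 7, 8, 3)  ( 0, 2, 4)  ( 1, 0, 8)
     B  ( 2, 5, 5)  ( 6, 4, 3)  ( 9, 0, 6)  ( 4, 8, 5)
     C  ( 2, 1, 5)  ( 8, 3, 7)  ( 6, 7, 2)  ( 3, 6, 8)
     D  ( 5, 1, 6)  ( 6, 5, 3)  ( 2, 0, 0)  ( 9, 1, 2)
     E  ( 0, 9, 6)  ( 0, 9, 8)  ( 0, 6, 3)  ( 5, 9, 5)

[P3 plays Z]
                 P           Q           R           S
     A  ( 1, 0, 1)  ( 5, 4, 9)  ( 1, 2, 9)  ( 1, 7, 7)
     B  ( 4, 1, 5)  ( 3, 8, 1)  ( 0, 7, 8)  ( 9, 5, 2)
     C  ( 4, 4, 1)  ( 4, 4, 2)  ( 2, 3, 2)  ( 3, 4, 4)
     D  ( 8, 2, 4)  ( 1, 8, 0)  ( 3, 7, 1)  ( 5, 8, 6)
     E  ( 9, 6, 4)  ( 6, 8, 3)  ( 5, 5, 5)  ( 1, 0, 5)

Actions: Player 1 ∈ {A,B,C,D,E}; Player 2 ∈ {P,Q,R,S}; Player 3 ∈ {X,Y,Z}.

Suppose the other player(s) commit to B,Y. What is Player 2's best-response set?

u_2(P vs B,Y) = 5
u_2(Q vs B,Y) = 4
u_2(R vs B,Y) = 0
u_2(S vs B,Y) = 8
max payoff 8 at {S}

BR_2 = {S}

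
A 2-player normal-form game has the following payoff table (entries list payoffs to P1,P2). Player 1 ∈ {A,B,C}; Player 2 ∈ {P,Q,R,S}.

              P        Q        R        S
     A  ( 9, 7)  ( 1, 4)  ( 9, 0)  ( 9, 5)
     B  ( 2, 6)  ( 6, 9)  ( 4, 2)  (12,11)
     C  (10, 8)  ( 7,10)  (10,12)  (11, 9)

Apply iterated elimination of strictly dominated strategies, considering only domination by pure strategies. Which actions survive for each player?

P1 drop A (C beats it: P:10>9 Q:7>1 R:10>9 S:11>9)
P2 drop P (Q beats it: B:9>6 C:10>8)
P1→{B,C} P2→{Q,R,S}

IESDS → P1:{B,C} P2:{Q,R,S}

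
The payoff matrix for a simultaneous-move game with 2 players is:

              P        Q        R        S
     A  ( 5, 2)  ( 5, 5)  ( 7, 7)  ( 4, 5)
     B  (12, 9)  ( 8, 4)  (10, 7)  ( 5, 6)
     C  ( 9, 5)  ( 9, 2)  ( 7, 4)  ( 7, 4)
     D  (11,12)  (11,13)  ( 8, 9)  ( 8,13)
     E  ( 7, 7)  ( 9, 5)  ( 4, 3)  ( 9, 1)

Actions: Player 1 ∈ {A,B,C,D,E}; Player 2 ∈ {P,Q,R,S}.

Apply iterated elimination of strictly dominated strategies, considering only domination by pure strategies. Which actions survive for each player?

P1 drop A (B beats it: P:12>5 Q:8>5 R:10>7 S:5>4)
P1 drop C (D beats it: P:11>9 Q:11>9 R:8>7 S:8>7)
P2 drop R (P beats it: B:9>7 D:12>9 E:7>3)
P1→{B,D,E} P2→{P,Q,S}

IESDS → P1:{B,D,E} P2:{P,Q,S}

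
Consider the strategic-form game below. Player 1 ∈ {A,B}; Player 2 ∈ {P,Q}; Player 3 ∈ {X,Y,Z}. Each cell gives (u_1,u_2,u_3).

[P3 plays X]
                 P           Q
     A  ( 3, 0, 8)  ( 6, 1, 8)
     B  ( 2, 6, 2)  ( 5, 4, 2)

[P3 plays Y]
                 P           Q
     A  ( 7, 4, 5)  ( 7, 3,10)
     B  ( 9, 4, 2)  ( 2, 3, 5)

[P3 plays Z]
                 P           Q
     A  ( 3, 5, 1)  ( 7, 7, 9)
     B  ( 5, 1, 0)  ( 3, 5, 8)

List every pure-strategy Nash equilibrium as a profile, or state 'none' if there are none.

(A,P,X): not NE [P2→Q gives 1>0]
(A,P,Y): not NE [P1→B gives 9>7; P3→X gives 8>5]
(A,P,Z): not NE [P1→B gives 5>3; P2→Q gives 7>5; P3→X gives 8>1]
(A,Q,X): not NE [P3→Y gives 10>8]
(A,Q,Y): not NE [P2→P gives 4>3]
(A,Q,Z): not NE [P3→Y gives 10>9]
(B,P,X): not NE [P1→A gives 3>2]
(B,P,Y): NE
(B,P,Z): not NE [P2→Q gives 5>1; P3→Y gives 2>0]
(B,Q,X): not NE [P1→A gives 6>5; P2→P gives 6>4; P3→Z gives 8>2]
(B,Q,Y): not NE [P1→A gives 7>2; P2→P gives 4>3; P3→Z gives 8>5]
(B,Q,Z): not NE [P1→A gives 7>3]

NE set: (B,P,Y)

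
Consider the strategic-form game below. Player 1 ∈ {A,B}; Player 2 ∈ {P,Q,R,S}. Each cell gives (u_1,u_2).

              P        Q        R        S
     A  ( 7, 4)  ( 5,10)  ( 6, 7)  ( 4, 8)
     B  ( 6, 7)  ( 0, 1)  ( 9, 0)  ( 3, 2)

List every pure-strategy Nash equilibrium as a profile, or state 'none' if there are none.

(A,P): not NE [P2→Q gives 10>4]
(A,Q): NE
(A,R): not NE [P1→B gives 9>6; P2→Q gives 10>7]
(A,S): not NE [P2→Q gives 10>8]
(B,P): not NE [P1→A gives 7>6]
(B,Q): not NE [P1→A gives 5>0; P2→P gives 7>1]
(B,R): not NE [P2→P gives 7>0]
(B,S): not NE [P1→A gives 4>3; P2→P gives 7>2]

Nash profiles: (A,Q)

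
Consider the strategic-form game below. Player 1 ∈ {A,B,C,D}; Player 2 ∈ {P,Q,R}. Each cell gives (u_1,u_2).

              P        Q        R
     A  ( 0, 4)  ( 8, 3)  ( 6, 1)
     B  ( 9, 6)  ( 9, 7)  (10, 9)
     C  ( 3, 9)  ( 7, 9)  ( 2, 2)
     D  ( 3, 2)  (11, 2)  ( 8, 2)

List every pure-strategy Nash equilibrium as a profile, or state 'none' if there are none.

(A,P): not NE [P1→B gives 9>0]
(A,Q): not NE [P1→D gives 11>8; P2→P gives 4>3]
(A,R): not NE [P1→B gives 10>6; P2→P gives 4>1]
(B,P): not NE [P2→R gives 9>6]
(B,Q): not NE [P1→D gives 11>9; P2→R gives 9>7]
(B,R): NE
(C,P): not NE [P1→B gives 9>3]
(C,Q): not NE [P1→D gives 11>7]
(C,R): not NE [P1→B gives 10>2; P2→Q gives 9>2]
(D,P): not NE [P1→B gives 9>3]
(D,Q): NE
(D,R): not NE [P1→B gives 10>8]

NE set: (B,R), (D,Q)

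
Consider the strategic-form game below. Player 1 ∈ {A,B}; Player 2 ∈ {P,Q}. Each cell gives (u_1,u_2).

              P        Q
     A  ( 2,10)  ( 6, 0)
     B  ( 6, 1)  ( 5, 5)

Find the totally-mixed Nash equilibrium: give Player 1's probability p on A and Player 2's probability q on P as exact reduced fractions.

P1 indiff ⇒ q·2+(1-q)·6 = q·6+(1-q)·5 ⇒ q(-4) = (1-q)(-1) ⇒ q = 1/5
P2 indiff ⇒ p·10+(1-p)·1 = p·0+(1-p)·5 ⇒ p(10) = (1-p)(4) ⇒ p = 2/7

p=2/7, q=1/5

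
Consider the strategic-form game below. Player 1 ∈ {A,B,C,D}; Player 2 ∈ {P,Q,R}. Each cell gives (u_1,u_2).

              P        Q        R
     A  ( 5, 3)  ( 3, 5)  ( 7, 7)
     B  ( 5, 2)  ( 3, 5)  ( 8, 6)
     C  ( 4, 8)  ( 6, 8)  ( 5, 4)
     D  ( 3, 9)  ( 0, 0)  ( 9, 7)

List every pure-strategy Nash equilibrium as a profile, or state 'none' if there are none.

(A,P): not NE [P2→R gives 7>3]
(A,Q): not NE [P1→C gives 6>3; P2→R gives 7>5]
(A,R): not NE [P1→D gives 9>7]
(B,P): not NE [P2→R gives 6>2]
(B,Q): not NE [P1→C gives 6>3; P2→R gives 6>5]
(B,R): not NE [P1→D gives 9>8]
(C,P): not NE [P1→B gives 5>4]
(C,Q): NE
(C,R): not NE [P1→D gives 9>5; P2→Q gives 8>4]
(D,P): not NE [P1→B gives 5>3]
(D,Q): not NE [P1→C gives 6>0; P2→P gives 9>0]
(D,R): not NE [P2→P gives 9>7]

NE set: (C,Q)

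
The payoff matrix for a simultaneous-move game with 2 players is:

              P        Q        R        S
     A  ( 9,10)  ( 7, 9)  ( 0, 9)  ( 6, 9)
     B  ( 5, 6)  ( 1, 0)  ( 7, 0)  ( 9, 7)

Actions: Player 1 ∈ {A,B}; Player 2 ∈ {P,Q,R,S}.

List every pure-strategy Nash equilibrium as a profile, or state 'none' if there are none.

(A,P): NE
(A,Q): not NE [P2→P gives 10>9]
(A,R): not NE [P1→B gives 7>0; P2→P gives 10>9]
(A,S): not NE [P1→B gives 9>6; P2→P gives 10>9]
(B,P): not NE [P1→A gives 9>5; P2→S gives 7>6]
(B,Q): not NE [P1→A gives 7>1; P2→S gives 7>0]
(B,R): not NE [P2→S gives 7>0]
(B,S): NE

PSNE = {(A,P), (B,S)}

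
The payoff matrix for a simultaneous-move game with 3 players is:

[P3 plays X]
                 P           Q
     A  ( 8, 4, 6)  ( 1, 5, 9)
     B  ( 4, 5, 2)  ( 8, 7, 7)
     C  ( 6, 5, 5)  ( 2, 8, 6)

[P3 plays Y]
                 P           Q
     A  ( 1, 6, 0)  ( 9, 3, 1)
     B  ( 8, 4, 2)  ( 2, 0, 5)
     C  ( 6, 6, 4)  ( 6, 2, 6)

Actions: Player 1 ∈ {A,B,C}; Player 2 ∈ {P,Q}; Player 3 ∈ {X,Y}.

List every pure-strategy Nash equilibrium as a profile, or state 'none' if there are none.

(A,P,X): not NE [P2→Q gives 5>4]
(A,P,Y): not NE [P1→B gives 8>1; P3→X gives 6>0]
(A,Q,X): not NE [P1→B gives 8>1]
(A,Q,Y): not NE [P2→P gives 6>3; P3→X gives 9>1]
(B,P,X): not NE [P1→A gives 8>4; P2→Q gives 7>5]
(B,P,Y): NE
(B,Q,X): NE
(B,Q,Y): not NE [P1→A gives 9>2; P2→P gives 4>0; P3→X gives 7>5]
(C,P,X): not NE [P1→A gives 8>6; P2→Q gives 8>5]
(C,P,Y): not NE [P1→B gives 8>6; P3→X gives 5>4]
(C,Q,X): not NE [P1→B gives 8>2]
(C,Q,Y): not NE [P1→A gives 9>6; P2→P gives 6>2]

Nash profiles: (B,P,Y), (B,Q,X)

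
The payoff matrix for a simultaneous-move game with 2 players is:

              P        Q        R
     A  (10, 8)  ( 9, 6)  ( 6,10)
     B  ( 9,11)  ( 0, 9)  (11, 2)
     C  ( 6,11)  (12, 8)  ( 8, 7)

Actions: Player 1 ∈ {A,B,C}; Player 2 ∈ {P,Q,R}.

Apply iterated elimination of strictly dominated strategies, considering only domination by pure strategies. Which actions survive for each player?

Survivors P1:{A,B} P2:{P,R}

P2 drop Q (P beats it: A:8>6 B:11>9 C:11>8)
P1 drop C (B beats it: P:9>6 R:11>8)
P1→{A,B} P2→{P,R}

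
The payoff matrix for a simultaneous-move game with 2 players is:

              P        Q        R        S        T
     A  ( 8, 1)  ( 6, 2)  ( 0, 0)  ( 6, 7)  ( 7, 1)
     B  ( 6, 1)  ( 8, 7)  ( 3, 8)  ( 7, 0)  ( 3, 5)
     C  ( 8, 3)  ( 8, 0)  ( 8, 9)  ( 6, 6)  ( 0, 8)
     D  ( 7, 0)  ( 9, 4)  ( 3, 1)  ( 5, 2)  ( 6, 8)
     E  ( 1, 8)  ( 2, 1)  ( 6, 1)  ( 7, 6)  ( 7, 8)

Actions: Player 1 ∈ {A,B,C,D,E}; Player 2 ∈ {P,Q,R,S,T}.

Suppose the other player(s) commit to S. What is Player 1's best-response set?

u_1(A vs S) = 6
u_1(B vs S) = 7
u_1(C vs S) = 6
u_1(D vs S) = 5
u_1(E vs S) = 7
max payoff 7 at {B,E}

argmax u_1 = {B,E}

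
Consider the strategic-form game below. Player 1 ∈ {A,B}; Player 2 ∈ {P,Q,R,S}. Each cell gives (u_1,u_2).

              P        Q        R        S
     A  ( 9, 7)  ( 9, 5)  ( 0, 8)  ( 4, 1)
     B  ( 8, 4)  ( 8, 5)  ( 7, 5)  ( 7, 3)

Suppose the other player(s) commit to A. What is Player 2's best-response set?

u_2(P vs A) = 7
u_2(Q vs A) = 5
u_2(R vs A) = 8
u_2(S vs A) = 1
max payoff 8 at {R}

BR_2 = {R}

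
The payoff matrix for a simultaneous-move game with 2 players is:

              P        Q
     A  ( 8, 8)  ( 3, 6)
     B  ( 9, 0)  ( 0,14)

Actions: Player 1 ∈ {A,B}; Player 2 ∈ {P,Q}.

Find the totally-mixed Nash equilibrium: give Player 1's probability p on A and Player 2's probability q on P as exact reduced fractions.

(p,q) = (7/8, 3/4)

P1 indiff ⇒ q·8+(1-q)·3 = q·9+(1-q)·0 ⇒ q(-1) = (1-q)(-3) ⇒ q = 3/4
P2 indiff ⇒ p·8+(1-p)·0 = p·6+(1-p)·14 ⇒ p(2) = (1-p)(14) ⇒ p = 7/8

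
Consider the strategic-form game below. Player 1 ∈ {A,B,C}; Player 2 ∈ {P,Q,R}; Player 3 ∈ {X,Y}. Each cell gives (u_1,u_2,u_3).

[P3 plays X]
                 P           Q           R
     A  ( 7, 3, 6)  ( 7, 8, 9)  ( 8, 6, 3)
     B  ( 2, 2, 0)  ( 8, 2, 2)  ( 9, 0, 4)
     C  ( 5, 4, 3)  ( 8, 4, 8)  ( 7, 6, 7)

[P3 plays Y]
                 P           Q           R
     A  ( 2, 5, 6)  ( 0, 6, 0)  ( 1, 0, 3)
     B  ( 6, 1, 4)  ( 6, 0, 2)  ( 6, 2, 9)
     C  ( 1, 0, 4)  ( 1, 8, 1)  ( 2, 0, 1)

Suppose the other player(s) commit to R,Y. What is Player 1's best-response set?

u_1(A vs R,Y) = 1
u_1(B vs R,Y) = 6
u_1(C vs R,Y) = 2
max payoff 6 at {B}

P1 best: {B}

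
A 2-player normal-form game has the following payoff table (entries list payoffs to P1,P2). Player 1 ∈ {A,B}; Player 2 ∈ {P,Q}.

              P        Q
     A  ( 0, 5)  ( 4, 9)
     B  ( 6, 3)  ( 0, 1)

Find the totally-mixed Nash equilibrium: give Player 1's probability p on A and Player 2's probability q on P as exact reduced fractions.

P1 indiff ⇒ q·0+(1-q)·4 = q·6+(1-q)·0 ⇒ q(-6) = (1-q)(-4) ⇒ q = 2/5
P2 indiff ⇒ p·5+(1-p)·3 = p·9+(1-p)·1 ⇒ p(-4) = (1-p)(-2) ⇒ p = 1/3

(p,q) = (1/3, 2/5)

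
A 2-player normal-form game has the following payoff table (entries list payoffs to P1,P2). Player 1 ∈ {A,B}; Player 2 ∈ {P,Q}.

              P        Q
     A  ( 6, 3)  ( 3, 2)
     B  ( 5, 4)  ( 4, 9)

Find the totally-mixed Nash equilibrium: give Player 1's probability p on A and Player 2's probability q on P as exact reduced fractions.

P1 indiff ⇒ q·6+(1-q)·3 = q·5+(1-q)·4 ⇒ q(1) = (1-q)(1) ⇒ q = 1/2
P2 indiff ⇒ p·3+(1-p)·4 = p·2+(1-p)·9 ⇒ p(1) = (1-p)(5) ⇒ p = 5/6

(p,q) = (5/6, 1/2)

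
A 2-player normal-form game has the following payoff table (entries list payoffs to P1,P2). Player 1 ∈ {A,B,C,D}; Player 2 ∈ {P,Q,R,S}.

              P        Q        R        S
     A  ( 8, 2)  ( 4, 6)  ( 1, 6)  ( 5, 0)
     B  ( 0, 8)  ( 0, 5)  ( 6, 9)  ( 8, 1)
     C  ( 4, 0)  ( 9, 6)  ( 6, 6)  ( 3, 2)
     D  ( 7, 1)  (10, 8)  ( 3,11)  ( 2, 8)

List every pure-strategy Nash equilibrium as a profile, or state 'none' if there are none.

(A,P): not NE [P2→R gives 6>2]
(A,Q): not NE [P1→D gives 10>4]
(A,R): not NE [P1→C gives 6>1]
(A,S): not NE [P1→B gives 8>5; P2→R gives 6>0]
(B,P): not NE [P1→A gives 8>0; P2→R gives 9>8]
(B,Q): not NE [P1→D gives 10>0; P2→R gives 9>5]
(B,R): NE
(B,S): not NE [P2→R gives 9>1]
(C,P): not NE [P1→A gives 8>4; P2→R gives 6>0]
(C,Q): not NE [P1→D gives 10>9]
(C,R): NE
(C,S): not NE [P1→B gives 8>3; P2→R gives 6>2]
(D,P): not NE [P1→A gives 8>7; P2→R gives 11>1]
(D,Q): not NE [P2→R gives 11>8]
(D,R): not NE [P1→C gives 6>3]
(D,S): not NE [P1→B gives 8>2; P2→R gives 11>8]

PSNE = {(B,R), (C,R)}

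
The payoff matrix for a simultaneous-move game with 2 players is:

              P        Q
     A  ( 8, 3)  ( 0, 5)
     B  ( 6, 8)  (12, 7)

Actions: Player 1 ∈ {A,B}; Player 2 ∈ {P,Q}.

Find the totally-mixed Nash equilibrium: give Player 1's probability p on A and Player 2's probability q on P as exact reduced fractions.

P1 indiff ⇒ q·8+(1-q)·0 = q·6+(1-q)·12 ⇒ q(2) = (1-q)(12) ⇒ q = 6/7
P2 indiff ⇒ p·3+(1-p)·8 = p·5+(1-p)·7 ⇒ p(-2) = (1-p)(-1) ⇒ p = 1/3

P1 mixes 1/3 on A; P2 mixes 6/7 on P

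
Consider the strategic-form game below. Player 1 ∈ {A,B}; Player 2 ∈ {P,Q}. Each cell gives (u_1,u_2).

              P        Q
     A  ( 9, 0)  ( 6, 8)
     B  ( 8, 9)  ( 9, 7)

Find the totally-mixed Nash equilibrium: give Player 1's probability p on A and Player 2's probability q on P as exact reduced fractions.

p=1/5, q=3/4

P1 indiff ⇒ q·9+(1-q)·6 = q·8+(1-q)·9 ⇒ q(1) = (1-q)(3) ⇒ q = 3/4
P2 indiff ⇒ p·0+(1-p)·9 = p·8+(1-p)·7 ⇒ p(-8) = (1-p)(-2) ⇒ p = 1/5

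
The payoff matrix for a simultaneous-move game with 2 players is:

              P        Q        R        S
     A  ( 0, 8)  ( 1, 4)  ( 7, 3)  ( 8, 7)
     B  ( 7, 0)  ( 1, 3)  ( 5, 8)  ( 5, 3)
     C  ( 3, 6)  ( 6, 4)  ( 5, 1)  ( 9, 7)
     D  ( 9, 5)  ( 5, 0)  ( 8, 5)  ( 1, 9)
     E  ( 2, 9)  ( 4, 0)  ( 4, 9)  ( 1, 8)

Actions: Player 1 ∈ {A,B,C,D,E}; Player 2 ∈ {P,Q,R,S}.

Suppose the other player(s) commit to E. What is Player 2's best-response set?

u_2(P vs E) = 9
u_2(Q vs E) = 0
u_2(R vs E) = 9
u_2(S vs E) = 8
max payoff 9 at {P,R}

P2 best: {P,R}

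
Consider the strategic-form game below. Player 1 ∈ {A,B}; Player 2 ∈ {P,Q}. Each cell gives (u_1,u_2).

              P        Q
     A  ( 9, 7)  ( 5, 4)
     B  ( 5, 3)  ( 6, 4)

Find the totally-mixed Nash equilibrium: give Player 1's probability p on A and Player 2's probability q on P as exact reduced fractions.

P1 mixes 1/4 on A; P2 mixes 1/5 on P

P1 indiff ⇒ q·9+(1-q)·5 = q·5+(1-q)·6 ⇒ q(4) = (1-q)(1) ⇒ q = 1/5
P2 indiff ⇒ p·7+(1-p)·3 = p·4+(1-p)·4 ⇒ p(3) = (1-p)(1) ⇒ p = 1/4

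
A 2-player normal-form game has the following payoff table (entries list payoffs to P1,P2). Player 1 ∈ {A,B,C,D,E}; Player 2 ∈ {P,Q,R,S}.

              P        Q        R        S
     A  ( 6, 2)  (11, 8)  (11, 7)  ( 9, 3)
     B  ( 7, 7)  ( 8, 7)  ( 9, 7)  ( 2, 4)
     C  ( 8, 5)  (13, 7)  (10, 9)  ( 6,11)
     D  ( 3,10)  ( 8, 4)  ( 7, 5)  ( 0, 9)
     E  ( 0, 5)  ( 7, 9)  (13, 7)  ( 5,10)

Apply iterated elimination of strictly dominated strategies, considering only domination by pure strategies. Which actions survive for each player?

P1 drop B (C beats it: P:8>7 Q:13>8 R:10>9 S:6>2)
P1 drop D (A beats it: P:6>3 Q:11>8 R:11>7 S:9>0)
P2 drop P (Q beats it: A:8>2 C:7>5 E:9>5)
P1→{A,C,E} P2→{Q,R,S}

Remaining: P1:{A,C,E} P2:{Q,R,S}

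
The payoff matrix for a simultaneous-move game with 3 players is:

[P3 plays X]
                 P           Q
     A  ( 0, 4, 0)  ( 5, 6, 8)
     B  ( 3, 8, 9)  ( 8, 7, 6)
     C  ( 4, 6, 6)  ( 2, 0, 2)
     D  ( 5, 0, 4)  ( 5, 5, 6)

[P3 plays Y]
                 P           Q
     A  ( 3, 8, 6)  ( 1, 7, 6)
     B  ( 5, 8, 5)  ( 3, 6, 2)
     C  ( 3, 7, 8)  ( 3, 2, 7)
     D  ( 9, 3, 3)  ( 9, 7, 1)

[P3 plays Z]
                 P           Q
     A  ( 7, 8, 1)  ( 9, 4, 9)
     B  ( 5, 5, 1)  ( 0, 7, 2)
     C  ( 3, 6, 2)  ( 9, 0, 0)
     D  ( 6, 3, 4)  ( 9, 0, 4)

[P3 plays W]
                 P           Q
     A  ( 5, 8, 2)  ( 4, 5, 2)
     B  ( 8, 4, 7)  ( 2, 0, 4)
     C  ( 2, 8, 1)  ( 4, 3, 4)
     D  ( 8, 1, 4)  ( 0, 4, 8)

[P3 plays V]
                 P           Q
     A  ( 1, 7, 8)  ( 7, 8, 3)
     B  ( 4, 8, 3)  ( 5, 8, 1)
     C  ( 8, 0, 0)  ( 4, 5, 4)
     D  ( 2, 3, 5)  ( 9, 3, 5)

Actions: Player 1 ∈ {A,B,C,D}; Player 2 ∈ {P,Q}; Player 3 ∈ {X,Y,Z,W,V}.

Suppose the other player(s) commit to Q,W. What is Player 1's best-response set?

u_1(A vs Q,W) = 4
u_1(B vs Q,W) = 2
u_1(C vs Q,W) = 4
u_1(D vs Q,W) = 0
max payoff 4 at {A,C}

P1 best: {A,C}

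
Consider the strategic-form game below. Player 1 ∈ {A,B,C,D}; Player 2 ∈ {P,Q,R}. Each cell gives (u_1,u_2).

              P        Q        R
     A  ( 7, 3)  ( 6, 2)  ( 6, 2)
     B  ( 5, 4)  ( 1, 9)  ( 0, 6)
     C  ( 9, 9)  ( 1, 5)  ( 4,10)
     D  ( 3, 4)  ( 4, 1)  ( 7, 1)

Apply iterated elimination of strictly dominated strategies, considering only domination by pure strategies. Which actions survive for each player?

Survivors P1:{A,C,D} P2:{P,R}

P1 drop B (A beats it: P:7>5 Q:6>1 R:6>0)
P2 drop Q (P beats it: A:3>2 C:9>5 D:4>1)
P1→{A,C,D} P2→{P,R}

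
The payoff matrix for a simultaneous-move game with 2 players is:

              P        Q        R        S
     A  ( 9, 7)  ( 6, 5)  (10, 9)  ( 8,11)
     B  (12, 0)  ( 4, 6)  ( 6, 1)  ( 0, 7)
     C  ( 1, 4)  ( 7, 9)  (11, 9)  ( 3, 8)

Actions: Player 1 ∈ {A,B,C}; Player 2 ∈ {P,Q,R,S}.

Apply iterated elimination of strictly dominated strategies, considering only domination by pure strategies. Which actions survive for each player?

Remaining: P1:{A,C} P2:{Q,R,S}

P2 drop P (R beats it: A:9>7 B:1>0 C:9>4)
P1 drop B (A beats it: Q:6>4 R:10>6 S:8>0)
P1→{A,C} P2→{Q,R,S}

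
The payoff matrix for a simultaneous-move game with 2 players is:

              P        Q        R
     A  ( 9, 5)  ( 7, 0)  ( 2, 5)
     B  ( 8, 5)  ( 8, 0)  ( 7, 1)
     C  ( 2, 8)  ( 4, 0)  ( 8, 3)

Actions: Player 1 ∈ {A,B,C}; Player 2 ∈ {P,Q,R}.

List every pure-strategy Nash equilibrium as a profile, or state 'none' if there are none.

(A,P): NE
(A,Q): not NE [P1→B gives 8>7; P2→R gives 5>0]
(A,R): not NE [P1→C gives 8>2]
(B,P): not NE [P1→A gives 9>8]
(B,Q): not NE [P2→P gives 5>0]
(B,R): not NE [P1→C gives 8>7; P2→P gives 5>1]
(C,P): not NE [P1→A gives 9>2]
(C,Q): not NE [P1→B gives 8>4; P2→P gives 8>0]
(C,R): not NE [P2→P gives 8>3]

NE set: (A,P)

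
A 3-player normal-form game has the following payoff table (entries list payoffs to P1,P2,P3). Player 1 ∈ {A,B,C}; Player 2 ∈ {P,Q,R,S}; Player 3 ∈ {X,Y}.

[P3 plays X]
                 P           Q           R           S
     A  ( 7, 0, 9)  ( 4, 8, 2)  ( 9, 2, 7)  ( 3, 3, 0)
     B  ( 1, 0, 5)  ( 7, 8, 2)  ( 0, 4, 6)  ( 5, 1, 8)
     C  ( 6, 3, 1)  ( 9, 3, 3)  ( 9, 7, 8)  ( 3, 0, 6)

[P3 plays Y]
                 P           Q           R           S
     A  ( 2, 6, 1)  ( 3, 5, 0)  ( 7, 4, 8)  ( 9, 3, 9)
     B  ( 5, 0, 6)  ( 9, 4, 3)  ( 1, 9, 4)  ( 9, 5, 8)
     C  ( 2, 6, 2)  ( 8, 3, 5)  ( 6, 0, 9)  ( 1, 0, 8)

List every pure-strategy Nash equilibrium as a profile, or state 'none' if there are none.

Equilibria: none

(A,P,X): not NE [P2→Q gives 8>0]
(A,P,Y): not NE [P1→B gives 5>2; P3→X gives 9>1]
(A,Q,X): not NE [P1→C gives 9>4]
(A,Q,Y): not NE [P1→B gives 9>3; P2→P gives 6>5; P3→X gives 2>0]
(A,R,X): not NE [P2→Q gives 8>2; P3→Y gives 8>7]
(A,R,Y): not NE [P2→P gives 6>4]
(A,S,X): not NE [P1→B gives 5>3; P2→Q gives 8>3; P3→Y gives 9>0]
(A,S,Y): not NE [P2→P gives 6>3]
(B,P,X): not NE [P1→A gives 7>1; P2→Q gives 8>0; P3→Y gives 6>5]
(B,P,Y): not NE [P2→R gives 9>0]
(B,Q,X): not NE [P1→C gives 9>7; P3→Y gives 3>2]
(B,Q,Y): not NE [P2→R gives 9>4]
(B,R,X): not NE [P1→C gives 9>0; P2→Q gives 8>4]
(B,R,Y): not NE [P1→A gives 7>1; P3→X gives 6>4]
(B,S,X): not NE [P2→Q gives 8>1]
(B,S,Y): not NE [P2→R gives 9>5]
(C,P,X): not NE [P1→A gives 7>6; P2→R gives 7>3; P3→Y gives 2>1]
(C,P,Y): not NE [P1→B gives 5>2]
(C,Q,X): not NE [P2→R gives 7>3; P3→Y gives 5>3]
(C,Q,Y): not NE [P1→B gives 9>8; P2→P gives 6>3]
(C,R,X): not NE [P3→Y gives 9>8]
(C,R,Y): not NE [P1→A gives 7>6; P2→P gives 6>0]
(C,S,X): not NE [P1→B gives 5>3; P2→R gives 7>0; P3→Y gives 8>6]
(C,S,Y): not NE [P1→B gives 9>1; P2→P gives 6>0]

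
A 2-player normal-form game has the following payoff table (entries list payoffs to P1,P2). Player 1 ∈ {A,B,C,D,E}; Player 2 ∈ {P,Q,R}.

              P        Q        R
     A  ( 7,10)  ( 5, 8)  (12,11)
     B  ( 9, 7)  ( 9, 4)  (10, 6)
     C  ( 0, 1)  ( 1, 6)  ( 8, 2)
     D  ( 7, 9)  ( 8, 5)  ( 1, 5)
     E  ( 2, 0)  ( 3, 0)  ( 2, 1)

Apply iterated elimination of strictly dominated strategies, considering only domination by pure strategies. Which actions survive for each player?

P1 drop C (A beats it: P:7>0 Q:5>1 R:12>8)
P1 drop D (B beats it: P:9>7 Q:9>8 R:10>1)
P1 drop E (A beats it: P:7>2 Q:5>3 R:12>2)
P2 drop Q (P beats it: A:10>8 B:7>4)
P1→{A,B} P2→{P,R}

Remaining: P1:{A,B} P2:{P,R}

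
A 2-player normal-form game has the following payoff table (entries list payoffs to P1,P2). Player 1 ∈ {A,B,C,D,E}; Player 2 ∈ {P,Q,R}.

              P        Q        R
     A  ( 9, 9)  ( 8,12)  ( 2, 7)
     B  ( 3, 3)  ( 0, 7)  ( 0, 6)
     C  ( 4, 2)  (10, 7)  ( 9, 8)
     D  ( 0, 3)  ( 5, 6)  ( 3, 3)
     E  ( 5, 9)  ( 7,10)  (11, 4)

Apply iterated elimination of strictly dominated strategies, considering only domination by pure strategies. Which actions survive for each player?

Survivors P1:{C,E} P2:{Q,R}

P1 drop B (A beats it: P:9>3 Q:8>0 R:2>0)
P1 drop D (C beats it: P:4>0 Q:10>5 R:9>3)
P2 drop P (Q beats it: A:12>9 C:7>2 E:10>9)
P1 drop A (C beats it: Q:10>8 R:9>2)
P1→{C,E} P2→{Q,R}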